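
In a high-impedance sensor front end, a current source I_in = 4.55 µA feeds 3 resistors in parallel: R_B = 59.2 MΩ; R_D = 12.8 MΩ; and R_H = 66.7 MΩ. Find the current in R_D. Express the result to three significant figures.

Total conductance ΣG = 1/59.2 + 1/12.8 + 1/66.7 = 0.1100 (units of 1/MΩ).
R_D takes the fraction G_k/ΣG = 0.07812/0.1100 = 0.7102, so I = 4.55 × 0.7102 = 3.231 µA.

I ≈ 3.23 µA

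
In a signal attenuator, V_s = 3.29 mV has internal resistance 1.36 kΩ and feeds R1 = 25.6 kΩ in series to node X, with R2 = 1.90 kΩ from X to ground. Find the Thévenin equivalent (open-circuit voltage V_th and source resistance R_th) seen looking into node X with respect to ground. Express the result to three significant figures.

V_th ≈ 0.217 mV, R_th ≈ 1.77 kΩ

R1' = 1.36 + 25.6 = 26.96 kΩ (source resistance + R1).
Open-circuit (no load on X): V_th = V_s · R2/(R1' + R2) = 3.29 × 1.90/(26.96 + 1.90) = 0.2166 mV.
With V_s suppressed (replaced by a short), R_th = R1' ‖ R2 = (26.96 × 1.90)/(26.96 + 1.90) = 1.775 kΩ.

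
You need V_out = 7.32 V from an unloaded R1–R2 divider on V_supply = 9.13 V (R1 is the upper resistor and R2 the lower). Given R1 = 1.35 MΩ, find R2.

V_out/V_supply = R2/(R1+R2) = 0.8018.
R2 = R1 · 0.8018/(1 − 0.8018) = 5.460 MΩ.

R2 ≈ 5.46 MΩ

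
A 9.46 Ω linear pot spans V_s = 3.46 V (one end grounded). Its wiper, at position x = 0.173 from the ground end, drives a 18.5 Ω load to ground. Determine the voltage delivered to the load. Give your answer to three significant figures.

V_out ≈ 0.558 V

Lower segment x·R_p = 1.637 Ω; upper segment (1−x)·R_p = 7.823 Ω.
(x·R_p) ‖ R_L = 1.504 Ω.
V_out = 3.46 × 1.504/(7.823 + 1.504) = 0.5578 V.
(Unloaded: V_out = x·V_s = 0.599 V.)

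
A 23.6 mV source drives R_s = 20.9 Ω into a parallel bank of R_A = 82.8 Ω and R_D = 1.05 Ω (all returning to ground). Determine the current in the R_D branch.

I ≈ 1.06 mA

Equivalent of the parallel group: R_p = 1.037 Ω.
V_A by voltage divider: V_A = 23.6 × 1.037/(20.9 + 1.037) = 1.115 mV.
Branch current I = V_A/R_D = 1.115/1.05 = 1.062 mA.
(Equivalently: I_total = 1.076 mA, then current-divider fraction G_k/ΣG = 0.9875.)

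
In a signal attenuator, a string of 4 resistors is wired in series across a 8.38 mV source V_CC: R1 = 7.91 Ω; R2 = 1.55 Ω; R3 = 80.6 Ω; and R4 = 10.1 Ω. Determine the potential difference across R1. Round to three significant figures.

Series total: ΣR = 7.91 + 1.55 + 80.6 + 10.1 = 100.2 Ω.
V = V_CC · R/ΣR = 8.38 × 0.07897 = 0.6618 mV.

V ≈ 0.662 mV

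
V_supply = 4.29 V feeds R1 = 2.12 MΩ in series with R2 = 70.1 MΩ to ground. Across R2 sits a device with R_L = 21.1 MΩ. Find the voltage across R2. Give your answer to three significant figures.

R2 ‖ R_L = (70.1 × 21.1)/(70.1 + 21.1) = 16.22 MΩ.
Voltage divider with the loaded lower leg: V_out = 4.29 × 16.22/(2.12 + 16.22) = 4.29 × 0.8844 = 3.794 V.

V_out ≈ 3.79 V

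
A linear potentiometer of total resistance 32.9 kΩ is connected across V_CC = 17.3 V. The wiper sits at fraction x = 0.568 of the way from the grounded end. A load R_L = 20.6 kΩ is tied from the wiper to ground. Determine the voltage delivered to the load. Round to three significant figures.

V_out ≈ 7.06 V

Lower segment x·R_p = 18.69 kΩ; upper segment (1−x)·R_p = 14.21 kΩ.
R_L loads the lower segment: effective lower R = 9.799 kΩ.
Loaded-divider output: V_out = 17.3 × 0.4081 = 7.060 V.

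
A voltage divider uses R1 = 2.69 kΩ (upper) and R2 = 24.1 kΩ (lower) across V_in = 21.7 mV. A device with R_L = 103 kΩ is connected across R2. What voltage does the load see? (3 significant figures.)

The load sits in parallel with R2, giving an effective lower resistance R2' = R2·R_L/(R2+R_L) = 19.53 kΩ.
Now apply the divider: V_out = 21.7 × 0.8789 = 19.07 mV.

V_out ≈ 19.1 mV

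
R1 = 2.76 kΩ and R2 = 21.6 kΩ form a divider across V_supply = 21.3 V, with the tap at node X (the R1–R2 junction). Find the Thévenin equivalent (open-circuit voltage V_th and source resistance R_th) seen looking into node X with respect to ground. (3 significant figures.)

V_th ≈ 18.9 V, R_th ≈ 2.45 kΩ

V_th is the unloaded tap voltage: V_supply · R2/(R1+R2) = 21.3 × 0.8867 = 18.89 V.
Looking into X with the source shorted: R_th = R1·R2/(R1+R2) = 2.760 × 21.6/24.36 = 2.447 kΩ.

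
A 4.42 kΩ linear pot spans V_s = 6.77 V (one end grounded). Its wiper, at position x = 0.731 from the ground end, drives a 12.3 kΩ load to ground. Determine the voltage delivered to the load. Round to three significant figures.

Split the track: R_lower = x·R_p = 3.231 kΩ, R_upper = (1−x)·R_p = 1.189 kΩ.
Lower segment in parallel with the load: 3.231 ‖ 12.3 = 2.559 kΩ.
Then V_out = V_s · 2.559/(1.189 + 2.559) = 4.622 V.

V_out ≈ 4.62 V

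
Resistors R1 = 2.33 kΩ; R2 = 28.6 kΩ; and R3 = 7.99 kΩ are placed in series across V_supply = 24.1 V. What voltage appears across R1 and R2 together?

V ≈ 19.2 V

Series total: ΣR = 2.33 + 28.6 + 7.99 = 38.92 kΩ.
R_{R1..R2} = 2.33 + 28.6 = 30.93 kΩ.
Voltage divider: V = V_supply · (30.93 / 38.92) = 24.1 × 0.7947 = 19.15 V.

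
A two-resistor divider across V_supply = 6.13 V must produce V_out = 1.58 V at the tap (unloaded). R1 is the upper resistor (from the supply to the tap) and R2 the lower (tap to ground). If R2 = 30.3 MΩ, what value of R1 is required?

R1 ≈ 87.3 MΩ

The divider ratio is R2/(R1+R2) = 1.58/6.13 = 0.2577.
Rearranging, R1 = R2·(1−k)/k = 30.3 × 2.880 = 87.26 MΩ.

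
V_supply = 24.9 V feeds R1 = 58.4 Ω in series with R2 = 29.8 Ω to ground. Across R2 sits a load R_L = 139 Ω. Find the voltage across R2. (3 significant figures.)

V_out ≈ 7.37 V

First combine the lower leg with the load: R2 ‖ R_L = 24.54 Ω.
Voltage divider with the loaded lower leg: V_out = 24.9 × 24.54/(58.4 + 24.54) = 24.9 × 0.2959 = 7.367 V.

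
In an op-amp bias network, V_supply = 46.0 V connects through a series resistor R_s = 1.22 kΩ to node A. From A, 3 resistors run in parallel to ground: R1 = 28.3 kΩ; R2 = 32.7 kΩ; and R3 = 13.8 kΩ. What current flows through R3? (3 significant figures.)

Combine the parallel branches: R_p = (1/28.3 + 1/32.7 + 1/13.8)⁻¹ = 7.226 kΩ.
V_A = 46.0 × 7.226/8.446 = 39.36 V.
Branch current I = V_A/R3 = 39.36/13.8 = 2.852 mA.

I ≈ 2.85 mA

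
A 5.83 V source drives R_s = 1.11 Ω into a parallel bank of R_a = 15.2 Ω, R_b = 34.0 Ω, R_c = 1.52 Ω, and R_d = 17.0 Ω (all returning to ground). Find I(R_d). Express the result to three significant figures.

Combine the parallel branches: R_p = (1/15.2 + 1/34.0 + 1/1.52 + 1/17.0)⁻¹ = 1.232 Ω.
V_A by voltage divider: V_A = 5.83 × 1.232/(1.11 + 1.232) = 3.066 V.
Branch current I = V_A/R_d = 3.066/17.0 = 0.1804 A.

I ≈ 0.180 A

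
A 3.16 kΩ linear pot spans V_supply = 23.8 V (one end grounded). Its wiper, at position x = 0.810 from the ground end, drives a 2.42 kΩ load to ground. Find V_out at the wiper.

V_out ≈ 16.1 V

Split the track: R_lower = x·R_p = 2.560 kΩ, R_upper = (1−x)·R_p = 0.6004 kΩ.
R_L loads the lower segment: effective lower R = 1.244 kΩ.
V_out = 23.8 × 1.244/(0.6004 + 1.244) = 16.05 V.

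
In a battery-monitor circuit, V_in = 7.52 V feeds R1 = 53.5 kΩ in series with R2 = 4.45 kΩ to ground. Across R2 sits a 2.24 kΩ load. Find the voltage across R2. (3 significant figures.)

R2 ‖ R_L = (4.45 × 2.24)/(4.45 + 2.24) = 1.490 kΩ.
Now apply the divider: V_out = 7.52 × 0.02710 = 0.2038 V.

V_out ≈ 0.204 V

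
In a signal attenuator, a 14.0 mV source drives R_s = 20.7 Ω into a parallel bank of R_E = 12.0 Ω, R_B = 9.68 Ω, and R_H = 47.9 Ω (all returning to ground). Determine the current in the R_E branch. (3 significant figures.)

I ≈ 0.220 mA

Parallel bank: R_p = 1/(1/12.0 + 1/9.68 + 1/47.9) = 4.819 Ω.
Node voltage V_A = V_in · R_p/(R_s + R_p) = 14.0 × 0.1888 = 2.644 mV.
Branch current I = V_A/R_E = 2.644/12.0 = 0.2203 mA.
(Equivalently: I_total = 0.5486 mA, then current-divider fraction G_k/ΣG = 0.4016.)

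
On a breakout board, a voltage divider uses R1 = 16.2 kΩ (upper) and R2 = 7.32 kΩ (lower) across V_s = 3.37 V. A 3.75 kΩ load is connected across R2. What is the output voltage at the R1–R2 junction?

First combine the lower leg with the load: R2 ‖ R_L = 2.480 kΩ.
Then V_out = V_s · R2'/(R1 + R2') = 3.37 × 2.480/18.68 = 0.4474 V.
(Unloaded it would be 1.05 V; the load pulls it down.)

V_out ≈ 0.447 V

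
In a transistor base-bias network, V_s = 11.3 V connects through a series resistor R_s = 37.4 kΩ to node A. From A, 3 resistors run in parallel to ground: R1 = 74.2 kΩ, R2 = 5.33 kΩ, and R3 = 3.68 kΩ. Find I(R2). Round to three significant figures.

Parallel bank: R_p = 1/(1/74.2 + 1/5.33 + 1/3.68) = 2.115 kΩ.
V_A = 11.3 × 2.115/39.51 = 0.6048 V.
I(R2) = V_A / R2 = 0.6048/5.33 = 0.1135 mA.

I ≈ 0.113 mA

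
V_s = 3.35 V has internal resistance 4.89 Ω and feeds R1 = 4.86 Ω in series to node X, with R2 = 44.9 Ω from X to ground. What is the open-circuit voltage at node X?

R1' = 4.89 + 4.86 = 9.750 Ω (source resistance + R1).
Open-circuit (no load on X): V_th = V_s · R2/(R1' + R2) = 3.35 × 44.9/(9.750 + 44.9) = 2.752 V.

V_th ≈ 2.75 V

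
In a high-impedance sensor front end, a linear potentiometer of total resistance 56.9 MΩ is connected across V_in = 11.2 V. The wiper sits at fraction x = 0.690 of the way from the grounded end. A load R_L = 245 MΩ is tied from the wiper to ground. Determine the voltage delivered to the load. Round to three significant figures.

The pot divides into 17.64 MΩ above the wiper and 39.26 MΩ below.
R_L loads the lower segment: effective lower R = 33.84 MΩ.
Then V_out = V_in · 33.84/(17.64 + 33.84) = 7.362 V.
(Unloaded: V_out = x·V_in = 7.73 V.)

V_out ≈ 7.36 V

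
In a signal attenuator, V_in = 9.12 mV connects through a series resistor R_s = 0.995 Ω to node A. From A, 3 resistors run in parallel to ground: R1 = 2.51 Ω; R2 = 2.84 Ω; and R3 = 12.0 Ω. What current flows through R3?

Combine the parallel branches: R_p = (1/2.51 + 1/2.84 + 1/12.0)⁻¹ = 1.199 Ω.
V_A = 9.12 × 1.199/2.194 = 4.984 mV.
Branch current I = V_A/R3 = 4.984/12.0 = 0.4154 mA.

I ≈ 0.415 mA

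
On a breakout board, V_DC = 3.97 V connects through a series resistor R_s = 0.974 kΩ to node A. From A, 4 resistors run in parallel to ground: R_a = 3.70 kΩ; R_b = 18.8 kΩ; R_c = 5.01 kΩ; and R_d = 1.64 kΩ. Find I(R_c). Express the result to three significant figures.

Combine the parallel branches: R_p = (1/3.70 + 1/18.8 + 1/5.01 + 1/1.64)⁻¹ = 0.8828 kΩ.
Node voltage V_A = V_DC · R_p/(R_s + R_p) = 3.97 × 0.4754 = 1.887 V.
Branch current I = V_A/R_c = 1.887/5.01 = 0.3767 mA.

I ≈ 0.377 mA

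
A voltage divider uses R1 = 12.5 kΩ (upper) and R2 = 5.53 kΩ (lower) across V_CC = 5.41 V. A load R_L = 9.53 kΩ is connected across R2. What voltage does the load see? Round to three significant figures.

The load sits in parallel with R2, giving an effective lower resistance R2' = R2·R_L/(R2+R_L) = 3.499 kΩ.
Then V_out = V_CC · R2'/(R1 + R2') = 5.41 × 3.499/16.00 = 1.183 V.

V_out ≈ 1.18 V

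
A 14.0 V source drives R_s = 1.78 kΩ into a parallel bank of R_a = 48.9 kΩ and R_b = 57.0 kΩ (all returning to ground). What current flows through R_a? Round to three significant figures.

Combine the parallel branches: R_p = (1/48.9 + 1/57.0)⁻¹ = 26.32 kΩ.
Node voltage V_A = V_in · R_p/(R_s + R_p) = 14.0 × 0.9367 = 13.11 V.
I(R_a) = V_A / R_a = 13.11/48.9 = 0.2682 mA.

I ≈ 0.268 mA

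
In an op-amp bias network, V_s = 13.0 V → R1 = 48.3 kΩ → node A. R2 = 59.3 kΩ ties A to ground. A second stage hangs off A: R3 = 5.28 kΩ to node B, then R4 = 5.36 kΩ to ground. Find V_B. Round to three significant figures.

The second stage (R3 + R4 = 10.64 kΩ) loads node A in parallel with R2.
Effective lower resistance at A: R2 ‖ 10.64 = 9.021 kΩ.
V_A = 13.0 × 9.021/(48.3 + 9.021) = 2.046 V.
Stage 2 is unloaded, so V_B = V_A · R4/(R3+R4) = 2.046 × 5.36/10.64 = 1.031 V.

V_B ≈ 1.03 V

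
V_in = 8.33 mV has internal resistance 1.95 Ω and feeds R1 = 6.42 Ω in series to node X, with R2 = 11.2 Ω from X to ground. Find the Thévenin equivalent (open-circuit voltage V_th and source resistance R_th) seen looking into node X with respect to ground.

R1' = 1.95 + 6.42 = 8.370 Ω (source resistance + R1).
Open-circuit (no load on X): V_th = V_in · R2/(R1' + R2) = 8.33 × 11.2/(8.370 + 11.2) = 4.767 mV.
Looking into X with the source shorted: R_th = R1'·R2/(R1'+R2) = 8.370 × 11.2/19.57 = 4.790 Ω.

V_th ≈ 4.77 mV, R_th ≈ 4.79 Ω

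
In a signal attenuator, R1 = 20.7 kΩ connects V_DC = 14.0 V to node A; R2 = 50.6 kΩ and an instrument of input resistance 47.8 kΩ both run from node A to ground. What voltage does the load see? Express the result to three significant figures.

V_out ≈ 7.60 V

First combine the lower leg with the load: R2 ‖ R_L = 24.58 kΩ.
Voltage divider with the loaded lower leg: V_out = 14.0 × 24.58/(20.7 + 24.58) = 14.0 × 0.5428 = 7.600 V.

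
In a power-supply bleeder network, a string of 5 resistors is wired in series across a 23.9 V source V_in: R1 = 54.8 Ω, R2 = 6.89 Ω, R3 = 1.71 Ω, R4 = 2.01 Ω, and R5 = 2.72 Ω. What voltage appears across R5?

V ≈ 0.954 V

Series total: ΣR = 54.8 + 6.89 + 1.71 + 2.01 + 2.72 = 68.13 Ω.
By the voltage-divider rule, V = 23.9 × 2.720/68.13 = 0.9542 V.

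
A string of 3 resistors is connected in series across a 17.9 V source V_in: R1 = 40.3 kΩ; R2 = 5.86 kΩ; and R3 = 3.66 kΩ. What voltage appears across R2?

Series total: ΣR = 40.3 + 5.86 + 3.66 = 49.82 kΩ.
Voltage divider: V = V_in · (5.860 / 49.82) = 17.9 × 0.1176 = 2.105 V.

V ≈ 2.11 V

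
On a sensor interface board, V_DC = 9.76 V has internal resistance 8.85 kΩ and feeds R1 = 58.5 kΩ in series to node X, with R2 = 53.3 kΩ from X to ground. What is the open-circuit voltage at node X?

R1' = 8.85 + 58.5 = 67.35 kΩ (source resistance + R1).
Open-circuit (no load on X): V_th = V_DC · R2/(R1' + R2) = 9.76 × 53.3/(67.35 + 53.3) = 4.312 V.

V_th ≈ 4.31 V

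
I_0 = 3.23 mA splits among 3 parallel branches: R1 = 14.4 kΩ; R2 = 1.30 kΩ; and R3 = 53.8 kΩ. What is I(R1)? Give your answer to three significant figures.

I ≈ 0.262 mA

ΣG = 1/14.4 + 1/1.30 + 1/53.8 = 0.8573.
By the current-divider rule, I = I_0 · G_k/ΣG = 3.23 × 0.08101 = 0.2617 mA.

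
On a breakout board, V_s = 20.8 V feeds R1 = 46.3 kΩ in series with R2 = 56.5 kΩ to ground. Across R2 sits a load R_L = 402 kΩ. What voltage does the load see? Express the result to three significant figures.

The load sits in parallel with R2, giving an effective lower resistance R2' = R2·R_L/(R2+R_L) = 49.54 kΩ.
Voltage divider with the loaded lower leg: V_out = 20.8 × 49.54/(46.3 + 49.54) = 20.8 × 0.5169 = 10.75 V.

V_out ≈ 10.8 V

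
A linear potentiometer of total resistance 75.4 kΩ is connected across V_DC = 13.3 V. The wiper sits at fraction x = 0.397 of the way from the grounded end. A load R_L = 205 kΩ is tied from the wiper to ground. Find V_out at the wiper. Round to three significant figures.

V_out ≈ 4.85 V

Lower segment x·R_p = 29.93 kΩ; upper segment (1−x)·R_p = 45.47 kΩ.
Lower segment in parallel with the load: 29.93 ‖ 205 = 26.12 kΩ.
Then V_out = V_DC · 26.12/(45.47 + 26.12) = 4.853 V.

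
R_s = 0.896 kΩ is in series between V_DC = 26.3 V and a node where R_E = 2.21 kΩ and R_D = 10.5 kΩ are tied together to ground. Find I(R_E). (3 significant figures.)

Equivalent of the parallel group: R_p = 1.826 kΩ.
V_A by voltage divider: V_A = 26.3 × 1.826/(0.896 + 1.826) = 17.64 V.
Branch current I = V_A/R_E = 17.64/2.21 = 7.983 mA.

I ≈ 7.98 mA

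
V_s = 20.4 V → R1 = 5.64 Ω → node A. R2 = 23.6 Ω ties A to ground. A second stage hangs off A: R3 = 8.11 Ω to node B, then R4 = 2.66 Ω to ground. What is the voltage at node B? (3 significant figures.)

Node A sees R2 in parallel with the series input of stage 2, R3 + R4 = 10.77 Ω.
Effective lower resistance at A: R2 ‖ 10.77 = 7.395 Ω.
First divider: V_A = V_s · 7.395/(5.64 + 7.395) = 11.57 V.
Stage 2 is unloaded, so V_B = V_A · R4/(R3+R4) = 11.57 × 2.66/10.77 = 2.858 V.

V_B ≈ 2.86 V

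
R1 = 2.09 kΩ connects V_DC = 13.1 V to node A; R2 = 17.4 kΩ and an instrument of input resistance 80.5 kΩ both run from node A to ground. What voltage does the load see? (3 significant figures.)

R2 ‖ R_L = (17.4 × 80.5)/(17.4 + 80.5) = 14.31 kΩ.
Then V_out = V_DC · R2'/(R1 + R2') = 13.1 × 14.31/16.40 = 11.43 V.

V_out ≈ 11.4 V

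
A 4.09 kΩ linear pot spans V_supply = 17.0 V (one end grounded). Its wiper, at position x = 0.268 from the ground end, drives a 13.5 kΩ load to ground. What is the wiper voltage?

V_out ≈ 4.30 V

Lower segment x·R_p = 1.096 kΩ; upper segment (1−x)·R_p = 2.994 kΩ.
(x·R_p) ‖ R_L = 1.014 kΩ.
Then V_out = V_supply · 1.014/(2.994 + 1.014) = 4.300 V.
(Unloaded: V_out = x·V_supply = 4.56 V.)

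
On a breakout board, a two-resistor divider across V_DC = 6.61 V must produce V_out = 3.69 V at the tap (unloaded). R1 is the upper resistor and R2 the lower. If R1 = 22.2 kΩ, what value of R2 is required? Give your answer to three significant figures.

R2 ≈ 28.1 kΩ

V_out/V_DC = R2/(R1+R2) = 0.5582.
Rearranging, R2 = R1·k/(1−k) = 22.2 × 1.264 = 28.05 kΩ.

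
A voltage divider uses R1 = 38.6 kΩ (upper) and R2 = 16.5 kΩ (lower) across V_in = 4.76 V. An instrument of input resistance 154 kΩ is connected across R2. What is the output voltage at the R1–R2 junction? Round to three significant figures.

V_out ≈ 1.33 V

R2 ‖ R_L = (16.5 × 154)/(16.5 + 154) = 14.90 kΩ.
Voltage divider with the loaded lower leg: V_out = 4.76 × 14.90/(38.6 + 14.90) = 4.76 × 0.2785 = 1.326 V.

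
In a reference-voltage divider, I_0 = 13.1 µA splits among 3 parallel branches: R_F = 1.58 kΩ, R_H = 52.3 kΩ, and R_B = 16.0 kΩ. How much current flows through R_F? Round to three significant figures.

ΣG = 1/1.58 + 1/52.3 + 1/16.0 = 0.7145.
By the current-divider rule, I = I_0 · G_k/ΣG = 13.1 × 0.8858 = 11.60 µA.

I ≈ 11.6 µA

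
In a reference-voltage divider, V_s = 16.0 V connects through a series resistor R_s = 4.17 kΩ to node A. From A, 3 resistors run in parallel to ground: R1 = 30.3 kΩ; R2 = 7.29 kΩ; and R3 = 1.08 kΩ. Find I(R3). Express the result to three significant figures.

Parallel bank: R_p = 1/(1/30.3 + 1/7.29 + 1/1.08) = 0.9123 kΩ.
V_A = 16.0 × 0.9123/5.082 = 2.872 V.
I(R3) = V_A / R3 = 2.872/1.08 = 2.659 mA.

I ≈ 2.66 mA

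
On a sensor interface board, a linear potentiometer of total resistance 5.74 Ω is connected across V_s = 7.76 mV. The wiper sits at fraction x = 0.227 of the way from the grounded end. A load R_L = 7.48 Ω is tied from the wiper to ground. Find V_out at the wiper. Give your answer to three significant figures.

Split the track: R_lower = x·R_p = 1.303 Ω, R_upper = (1−x)·R_p = 4.437 Ω.
R_L loads the lower segment: effective lower R = 1.110 Ω.
Then V_out = V_s · 1.110/(4.437 + 1.110) = 1.552 mV.

V_out ≈ 1.55 mV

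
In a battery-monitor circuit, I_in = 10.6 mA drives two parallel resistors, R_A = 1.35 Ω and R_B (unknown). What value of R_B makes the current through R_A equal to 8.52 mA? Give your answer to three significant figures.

R_B ≈ 5.53 Ω

Two-branch current divider: I_A = I_in · R_B/(R_A + R_B).
8.52/10.6 = R_B/(R_A + R_B) → R_B = R_A · (0.8038)/(1 − 0.8038) = 1.35 × 4.096 = 5.530 Ω.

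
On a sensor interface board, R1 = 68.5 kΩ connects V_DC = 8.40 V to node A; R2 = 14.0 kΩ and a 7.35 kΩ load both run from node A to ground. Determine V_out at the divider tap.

V_out ≈ 0.552 V

First combine the lower leg with the load: R2 ‖ R_L = 4.820 kΩ.
Voltage divider with the loaded lower leg: V_out = 8.40 × 4.820/(68.5 + 4.820) = 8.40 × 0.06574 = 0.5522 V.
(Unloaded it would be 1.43 V; the load pulls it down.)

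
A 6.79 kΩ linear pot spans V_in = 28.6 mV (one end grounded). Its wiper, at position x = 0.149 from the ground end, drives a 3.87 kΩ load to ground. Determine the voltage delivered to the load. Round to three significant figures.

Split the track: R_lower = x·R_p = 1.012 kΩ, R_upper = (1−x)·R_p = 5.778 kΩ.
Lower segment in parallel with the load: 1.012 ‖ 3.87 = 0.8020 kΩ.
Then V_out = V_in · 0.8020/(5.778 + 0.8020) = 3.486 mV.
(Unloaded: V_out = x·V_in = 4.26 mV.)

V_out ≈ 3.49 mV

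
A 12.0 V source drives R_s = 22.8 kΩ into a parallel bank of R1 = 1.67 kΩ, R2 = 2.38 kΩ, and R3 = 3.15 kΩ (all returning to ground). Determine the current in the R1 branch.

I ≈ 0.228 mA

Combine the parallel branches: R_p = (1/1.67 + 1/2.38 + 1/3.15)⁻¹ = 0.7483 kΩ.
V_A by voltage divider: V_A = 12.0 × 0.7483/(22.8 + 0.7483) = 0.3813 V.
Branch current I = V_A/R1 = 0.3813/1.67 = 0.2283 mA.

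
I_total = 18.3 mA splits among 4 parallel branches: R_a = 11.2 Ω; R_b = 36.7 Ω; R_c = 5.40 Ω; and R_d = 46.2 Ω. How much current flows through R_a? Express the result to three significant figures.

I ≈ 5.05 mA

Total conductance ΣG = 1/11.2 + 1/36.7 + 1/5.40 + 1/46.2 = 0.3234 (units of 1/Ω).
R_a takes the fraction G_k/ΣG = 0.08929/0.3234 = 0.2761, so I = 18.3 × 0.2761 = 5.053 mA.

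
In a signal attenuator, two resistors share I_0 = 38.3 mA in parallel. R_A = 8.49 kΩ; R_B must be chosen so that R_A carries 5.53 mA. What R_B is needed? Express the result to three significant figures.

The fraction through R_A equals R_B/(R_A+R_B).
5.53/38.3 = R_B/(R_A + R_B) → R_B = R_A · (0.1444)/(1 − 0.1444) = 8.49 × 0.1688 = 1.433 kΩ.

R_B ≈ 1.43 kΩ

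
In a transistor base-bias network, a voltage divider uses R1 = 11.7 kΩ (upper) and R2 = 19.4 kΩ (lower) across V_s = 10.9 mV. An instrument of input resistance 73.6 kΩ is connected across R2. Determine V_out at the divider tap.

V_out ≈ 6.19 mV

First combine the lower leg with the load: R2 ‖ R_L = 15.35 kΩ.
Now apply the divider: V_out = 10.9 × 0.5675 = 6.186 mV.
(Unloaded it would be 6.80 mV; the load pulls it down.)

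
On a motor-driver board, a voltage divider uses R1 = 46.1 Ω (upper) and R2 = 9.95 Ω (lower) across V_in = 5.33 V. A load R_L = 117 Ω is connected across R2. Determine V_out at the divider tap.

R2 ‖ R_L = (9.95 × 117)/(9.95 + 117) = 9.170 Ω.
Then V_out = V_in · R2'/(R1 + R2') = 5.33 × 9.170/55.27 = 0.8843 V.
(Unloaded it would be 0.946 V; the load pulls it down.)

V_out ≈ 0.884 V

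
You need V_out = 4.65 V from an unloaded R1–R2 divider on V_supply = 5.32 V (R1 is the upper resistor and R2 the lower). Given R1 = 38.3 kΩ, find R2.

R2 ≈ 266 kΩ

The divider ratio is R2/(R1+R2) = 4.65/5.32 = 0.8741.
R2 = R1 · 0.8741/(1 − 0.8741) = 265.8 kΩ.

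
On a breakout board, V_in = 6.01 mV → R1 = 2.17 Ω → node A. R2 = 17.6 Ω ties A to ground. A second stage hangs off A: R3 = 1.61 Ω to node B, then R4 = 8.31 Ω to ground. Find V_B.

V_B ≈ 3.75 mV

Looking into the second stage from A: R3 + R4 = 9.920 Ω appears in parallel with R2.
R2 ‖ (R3+R4) = 6.344 Ω.
V_A = 6.01 × 6.344/(2.17 + 6.344) = 4.478 mV.
Stage 2 is unloaded, so V_B = V_A · R4/(R3+R4) = 4.478 × 8.31/9.920 = 3.751 mV.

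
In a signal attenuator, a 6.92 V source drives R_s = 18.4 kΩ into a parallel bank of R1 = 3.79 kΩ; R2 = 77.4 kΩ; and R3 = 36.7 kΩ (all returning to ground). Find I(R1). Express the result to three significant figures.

I ≈ 0.277 mA

Combine the parallel branches: R_p = (1/3.79 + 1/77.4 + 1/36.7)⁻¹ = 3.289 kΩ.
V_A = 6.92 × 3.289/21.69 = 1.049 V.
I(R1) = V_A / R1 = 1.049/3.79 = 0.2769 mA.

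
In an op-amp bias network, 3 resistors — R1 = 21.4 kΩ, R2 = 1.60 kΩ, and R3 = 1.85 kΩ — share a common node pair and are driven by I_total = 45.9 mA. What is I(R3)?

I ≈ 20.5 mA

ΣG = 1/21.4 + 1/1.60 + 1/1.85 = 1.212.
By the current-divider rule, I = I_total · G_k/ΣG = 45.9 × 0.4459 = 20.47 mA.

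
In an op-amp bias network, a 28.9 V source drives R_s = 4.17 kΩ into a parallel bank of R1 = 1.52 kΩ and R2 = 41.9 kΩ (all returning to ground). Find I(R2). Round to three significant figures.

I ≈ 0.179 mA

Combine the parallel branches: R_p = (1/1.52 + 1/41.9)⁻¹ = 1.467 kΩ.
V_A = 28.9 × 1.467/5.637 = 7.520 V.
Branch current I = V_A/R2 = 7.520/41.9 = 0.1795 mA.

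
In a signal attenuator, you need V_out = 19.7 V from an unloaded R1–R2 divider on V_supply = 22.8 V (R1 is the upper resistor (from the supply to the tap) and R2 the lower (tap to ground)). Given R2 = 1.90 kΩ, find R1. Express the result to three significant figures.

V_out/V_supply = R2/(R1+R2) = 0.8640.
Rearranging, R1 = R2·(1−k)/k = 1.90 × 0.1574 = 0.2990 kΩ.

R1 ≈ 0.299 kΩ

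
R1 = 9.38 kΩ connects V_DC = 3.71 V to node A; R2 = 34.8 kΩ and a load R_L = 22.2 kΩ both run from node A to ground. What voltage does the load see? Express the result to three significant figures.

V_out ≈ 2.19 V

The load sits in parallel with R2, giving an effective lower resistance R2' = R2·R_L/(R2+R_L) = 13.55 kΩ.
Voltage divider with the loaded lower leg: V_out = 3.71 × 13.55/(9.38 + 13.55) = 3.71 × 0.5910 = 2.193 V.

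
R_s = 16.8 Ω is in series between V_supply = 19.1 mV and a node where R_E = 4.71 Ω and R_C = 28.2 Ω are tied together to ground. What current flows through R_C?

I ≈ 0.131 mA

Equivalent of the parallel group: R_p = 4.036 Ω.
V_A by voltage divider: V_A = 19.1 × 4.036/(16.8 + 4.036) = 3.700 mV.
Branch current I = V_A/R_C = 3.700/28.2 = 0.1312 mA.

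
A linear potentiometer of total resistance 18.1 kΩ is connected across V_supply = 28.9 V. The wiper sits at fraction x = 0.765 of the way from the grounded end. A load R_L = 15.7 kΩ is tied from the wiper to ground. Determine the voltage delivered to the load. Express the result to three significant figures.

V_out ≈ 18.3 V

The pot divides into 4.253 kΩ above the wiper and 13.85 kΩ below.
(x·R_p) ‖ R_L = 7.358 kΩ.
Loaded-divider output: V_out = 28.9 × 0.6337 = 18.31 V.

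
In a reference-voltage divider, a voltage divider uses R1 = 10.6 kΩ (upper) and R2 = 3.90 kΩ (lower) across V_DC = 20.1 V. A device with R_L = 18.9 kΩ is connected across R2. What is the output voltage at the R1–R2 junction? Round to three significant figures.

R2 ‖ R_L = (3.90 × 18.9)/(3.90 + 18.9) = 3.233 kΩ.
Now apply the divider: V_out = 20.1 × 0.2337 = 4.698 V.

V_out ≈ 4.70 V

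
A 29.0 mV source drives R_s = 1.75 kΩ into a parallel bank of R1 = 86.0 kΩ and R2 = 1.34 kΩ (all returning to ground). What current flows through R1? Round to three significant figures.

I ≈ 0.145 µA

Equivalent of the parallel group: R_p = 1.319 kΩ.
V_A by voltage divider: V_A = 29.0 × 1.319/(1.75 + 1.319) = 12.47 mV.
I(R1) = V_A / R1 = 12.47/86.0 = 0.1450 µA.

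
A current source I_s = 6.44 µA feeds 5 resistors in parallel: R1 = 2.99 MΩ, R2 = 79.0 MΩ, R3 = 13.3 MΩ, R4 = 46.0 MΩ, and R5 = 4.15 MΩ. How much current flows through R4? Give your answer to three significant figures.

Total conductance ΣG = 1/2.99 + 1/79.0 + 1/13.3 + 1/46.0 + 1/4.15 = 0.6850 (units of 1/MΩ).
R4 takes the fraction G_k/ΣG = 0.02174/0.6850 = 0.03174, so I = 6.44 × 0.03174 = 0.2044 µA.

I ≈ 0.204 µA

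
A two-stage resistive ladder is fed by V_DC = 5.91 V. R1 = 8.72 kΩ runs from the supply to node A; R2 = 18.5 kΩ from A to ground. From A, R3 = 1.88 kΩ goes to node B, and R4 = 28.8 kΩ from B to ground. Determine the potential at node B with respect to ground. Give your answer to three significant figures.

Looking into the second stage from A: R3 + R4 = 30.68 kΩ appears in parallel with R2.
R2 ‖ (R3+R4) = 11.54 kΩ.
V_A = 5.91 × 11.54/(8.72 + 11.54) = 3.366 V.
V_B = V_A × 0.9387 = 3.160 V.

V_B ≈ 3.16 V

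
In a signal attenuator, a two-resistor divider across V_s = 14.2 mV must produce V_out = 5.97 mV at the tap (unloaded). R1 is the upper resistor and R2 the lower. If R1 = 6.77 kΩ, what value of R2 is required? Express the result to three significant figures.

R2 ≈ 4.91 kΩ

The divider ratio is R2/(R1+R2) = 5.97/14.2 = 0.4204.
R2 = R1 · 0.4204/(1 − 0.4204) = 4.911 kΩ.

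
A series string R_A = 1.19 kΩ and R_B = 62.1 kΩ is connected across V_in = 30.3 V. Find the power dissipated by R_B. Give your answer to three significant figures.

The common current is I = 30.3/63.29 = 0.4787 mA.
P(R_B) = I²·R_B = (0.4787)² × 62.1 = 14.23 mW.

P ≈ 14.2 mW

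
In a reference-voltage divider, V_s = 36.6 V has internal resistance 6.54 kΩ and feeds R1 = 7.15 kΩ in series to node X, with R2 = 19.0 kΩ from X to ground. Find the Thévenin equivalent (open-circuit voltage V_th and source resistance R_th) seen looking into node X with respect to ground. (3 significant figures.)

V_th ≈ 21.3 V, R_th ≈ 7.96 kΩ

R1' = 6.54 + 7.15 = 13.69 kΩ (source resistance + R1).
Open-circuit (no load on X): V_th = V_s · R2/(R1' + R2) = 36.6 × 19.0/(13.69 + 19.0) = 21.27 V.
With V_s suppressed (replaced by a short), R_th = R1' ‖ R2 = (13.69 × 19.0)/(13.69 + 19.0) = 7.957 kΩ.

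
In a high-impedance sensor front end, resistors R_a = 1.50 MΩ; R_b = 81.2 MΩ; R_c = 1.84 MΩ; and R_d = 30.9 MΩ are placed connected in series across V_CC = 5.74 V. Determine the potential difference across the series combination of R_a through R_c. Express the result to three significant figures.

Total series resistance ΣR = 1.50 + 81.2 + 1.84 + 30.9 = 115.4 MΩ.
R_{R_a..R_c} = 1.50 + 81.2 + 1.84 = 84.54 MΩ.
V = V_CC · R/ΣR = 5.74 × 0.7323 = 4.204 V.

V ≈ 4.20 V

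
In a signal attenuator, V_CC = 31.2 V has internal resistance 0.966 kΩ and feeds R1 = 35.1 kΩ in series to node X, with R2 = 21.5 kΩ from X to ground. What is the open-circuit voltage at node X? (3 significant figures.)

R1' = 0.966 + 35.1 = 36.07 kΩ (source resistance + R1).
With X open, the divider is unloaded: V_th = 31.2 × 21.5/57.57 = 11.65 V.

V_th ≈ 11.7 V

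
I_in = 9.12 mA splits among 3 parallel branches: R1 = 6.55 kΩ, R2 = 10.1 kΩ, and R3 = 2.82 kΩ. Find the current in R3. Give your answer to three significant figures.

Total conductance ΣG = 1/6.55 + 1/10.1 + 1/2.82 = 0.6063 (units of 1/kΩ).
Current divider: I(R3) = I_in · G_k/ΣG = 9.12 × (0.3546/0.6063) = 9.12 × 0.5849 = 5.334 mA.

I ≈ 5.33 mA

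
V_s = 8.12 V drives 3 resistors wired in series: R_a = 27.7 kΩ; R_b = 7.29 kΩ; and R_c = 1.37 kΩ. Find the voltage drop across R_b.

V ≈ 1.63 V

Series total: ΣR = 27.7 + 7.29 + 1.37 = 36.36 kΩ.
V = V_s · R/ΣR = 8.12 × 0.2005 = 1.628 V.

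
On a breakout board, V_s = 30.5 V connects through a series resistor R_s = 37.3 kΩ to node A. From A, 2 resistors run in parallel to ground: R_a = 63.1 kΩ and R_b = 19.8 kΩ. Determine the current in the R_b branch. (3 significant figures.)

I ≈ 0.443 mA

Equivalent of the parallel group: R_p = 15.07 kΩ.
V_A = 30.5 × 15.07/52.37 = 8.777 V.
I(R_b) = V_A / R_b = 8.777/19.8 = 0.4433 mA.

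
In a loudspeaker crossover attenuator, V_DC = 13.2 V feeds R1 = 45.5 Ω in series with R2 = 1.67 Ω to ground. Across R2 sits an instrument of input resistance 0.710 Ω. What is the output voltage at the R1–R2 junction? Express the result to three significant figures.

V_out ≈ 0.143 V

First combine the lower leg with the load: R2 ‖ R_L = 0.4982 Ω.
Then V_out = V_DC · R2'/(R1 + R2') = 13.2 × 0.4982/46.00 = 0.1430 V.
(Unloaded it would be 0.467 V; the load pulls it down.)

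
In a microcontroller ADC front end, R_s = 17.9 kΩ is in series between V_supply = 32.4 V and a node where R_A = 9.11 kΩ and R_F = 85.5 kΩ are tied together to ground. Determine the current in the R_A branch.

I ≈ 1.12 mA

Combine the parallel branches: R_p = (1/9.11 + 1/85.5)⁻¹ = 8.233 kΩ.
V_A = 32.4 × 8.233/26.13 = 10.21 V.
I(R_A) = V_A / R_A = 10.21/9.11 = 1.120 mA.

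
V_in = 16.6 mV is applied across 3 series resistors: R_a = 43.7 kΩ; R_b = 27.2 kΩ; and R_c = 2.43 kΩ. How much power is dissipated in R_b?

ΣR = 73.33 kΩ → I = 16.6/73.33 = 0.2264 µA.
P = I²R = 0.05125 × 27.2 = 1.394 nW.

P ≈ 1.39 nW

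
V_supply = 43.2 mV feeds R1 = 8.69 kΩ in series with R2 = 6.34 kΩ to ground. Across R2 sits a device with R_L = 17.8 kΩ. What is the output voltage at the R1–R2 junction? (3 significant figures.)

V_out ≈ 15.1 mV

The load sits in parallel with R2, giving an effective lower resistance R2' = R2·R_L/(R2+R_L) = 4.675 kΩ.
Now apply the divider: V_out = 43.2 × 0.3498 = 15.11 mV.
(Unloaded it would be 18.2 mV; the load pulls it down.)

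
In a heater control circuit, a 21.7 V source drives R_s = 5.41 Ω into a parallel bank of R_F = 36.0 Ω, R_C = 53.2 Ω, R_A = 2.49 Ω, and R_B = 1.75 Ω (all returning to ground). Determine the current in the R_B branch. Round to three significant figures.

I ≈ 1.90 A

Parallel bank: R_p = 1/(1/36.0 + 1/53.2 + 1/2.49 + 1/1.75) = 0.9808 Ω.
V_A by voltage divider: V_A = 21.7 × 0.9808/(5.41 + 0.9808) = 3.330 V.
I(R_B) = V_A / R_B = 3.330/1.75 = 1.903 A.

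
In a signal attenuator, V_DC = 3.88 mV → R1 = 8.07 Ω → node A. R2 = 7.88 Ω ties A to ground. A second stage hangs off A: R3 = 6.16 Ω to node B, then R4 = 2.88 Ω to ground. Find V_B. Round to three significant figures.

V_B ≈ 0.424 mV

Node A sees R2 in parallel with the series input of stage 2, R3 + R4 = 9.040 Ω.
Effective lower resistance at A: R2 ‖ 9.040 = 4.210 Ω.
So V_A = 3.88 × 0.3428 = 1.330 mV.
V_B = V_A × 0.3186 = 0.4238 mV.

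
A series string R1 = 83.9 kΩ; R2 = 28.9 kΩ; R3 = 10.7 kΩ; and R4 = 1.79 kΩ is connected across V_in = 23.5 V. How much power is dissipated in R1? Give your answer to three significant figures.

ΣR = 125.3 kΩ → I = 23.5/125.3 = 0.1876 mA.
V(R1) = I·R = 15.74 V; P = V·I = 15.74 × 0.1876 = 2.952 mW.

P ≈ 2.95 mW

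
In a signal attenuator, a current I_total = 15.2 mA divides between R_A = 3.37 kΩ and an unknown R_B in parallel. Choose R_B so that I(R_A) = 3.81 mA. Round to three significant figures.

Two-branch current divider: I_A = I_total · R_B/(R_A + R_B).
With f = 0.2507, R_B = R_A · f/(1−f) = 3.37 × 0.3345 = 1.127 kΩ.

R_B ≈ 1.13 kΩ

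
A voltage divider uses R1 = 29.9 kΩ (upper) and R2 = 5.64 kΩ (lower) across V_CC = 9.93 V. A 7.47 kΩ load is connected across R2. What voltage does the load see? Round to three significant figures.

The load sits in parallel with R2, giving an effective lower resistance R2' = R2·R_L/(R2+R_L) = 3.214 kΩ.
Now apply the divider: V_out = 9.93 × 0.09705 = 0.9637 V.

V_out ≈ 0.964 V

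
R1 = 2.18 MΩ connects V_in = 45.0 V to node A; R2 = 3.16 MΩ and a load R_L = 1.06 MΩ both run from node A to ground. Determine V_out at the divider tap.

The load sits in parallel with R2, giving an effective lower resistance R2' = R2·R_L/(R2+R_L) = 0.7937 MΩ.
Now apply the divider: V_out = 45.0 × 0.2669 = 12.01 V.

V_out ≈ 12.0 V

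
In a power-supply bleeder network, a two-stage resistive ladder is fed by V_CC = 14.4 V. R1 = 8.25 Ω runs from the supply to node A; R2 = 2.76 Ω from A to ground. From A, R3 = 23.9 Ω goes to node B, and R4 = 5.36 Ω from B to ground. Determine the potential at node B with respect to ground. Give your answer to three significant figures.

The second stage (R3 + R4 = 29.26 Ω) loads node A in parallel with R2.
R2 ‖ (R3+R4) = 2.522 Ω.
First divider: V_A = V_CC · 2.522/(8.25 + 2.522) = 3.372 V.
V_B = V_A × 0.1832 = 0.6176 V.

V_B ≈ 0.618 V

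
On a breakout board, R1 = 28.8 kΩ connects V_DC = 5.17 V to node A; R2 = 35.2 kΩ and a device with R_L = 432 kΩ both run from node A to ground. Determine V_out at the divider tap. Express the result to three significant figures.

V_out ≈ 2.74 V

R2 ‖ R_L = (35.2 × 432)/(35.2 + 432) = 32.55 kΩ.
Then V_out = V_DC · R2'/(R1 + R2') = 5.17 × 32.55/61.35 = 2.743 V.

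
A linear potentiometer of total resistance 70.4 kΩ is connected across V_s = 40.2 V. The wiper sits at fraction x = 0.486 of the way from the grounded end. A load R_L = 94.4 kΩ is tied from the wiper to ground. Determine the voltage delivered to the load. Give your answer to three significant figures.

V_out ≈ 16.5 V

Lower segment x·R_p = 34.21 kΩ; upper segment (1−x)·R_p = 36.19 kΩ.
Lower segment in parallel with the load: 34.21 ‖ 94.4 = 25.11 kΩ.
Loaded-divider output: V_out = 40.2 × 0.4097 = 16.47 V.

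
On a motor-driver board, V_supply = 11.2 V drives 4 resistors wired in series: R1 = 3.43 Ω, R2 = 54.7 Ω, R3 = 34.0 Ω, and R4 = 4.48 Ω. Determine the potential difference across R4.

V ≈ 0.519 V

Total series resistance ΣR = 3.43 + 54.7 + 34.0 + 4.48 = 96.61 Ω.
V = V_supply · R/ΣR = 11.2 × 0.04637 = 0.5194 V.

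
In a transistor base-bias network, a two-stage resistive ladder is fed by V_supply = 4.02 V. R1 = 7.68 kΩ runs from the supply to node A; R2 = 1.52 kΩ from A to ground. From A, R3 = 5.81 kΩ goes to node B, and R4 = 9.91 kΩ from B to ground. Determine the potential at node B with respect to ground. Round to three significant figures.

V_B ≈ 0.387 V

Node A sees R2 in parallel with the series input of stage 2, R3 + R4 = 15.72 kΩ.
Effective lower resistance at A: R2 ‖ 15.72 = 1.386 kΩ.
First divider: V_A = V_supply · 1.386/(7.68 + 1.386) = 0.6146 V.
Then the unloaded second divider: V_B = V_A × R4/(R3+R4) = 0.6146 × 0.6304 = 0.3874 V.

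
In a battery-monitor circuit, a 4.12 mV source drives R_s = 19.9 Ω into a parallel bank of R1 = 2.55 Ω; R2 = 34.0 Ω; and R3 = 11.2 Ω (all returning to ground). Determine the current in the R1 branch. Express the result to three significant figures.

Combine the parallel branches: R_p = (1/2.55 + 1/34.0 + 1/11.2)⁻¹ = 1.958 Ω.
V_A = 4.12 × 1.958/21.86 = 0.3690 mV.
Branch current I = V_A/R1 = 0.3690/2.55 = 0.1447 mA.

I ≈ 0.145 mA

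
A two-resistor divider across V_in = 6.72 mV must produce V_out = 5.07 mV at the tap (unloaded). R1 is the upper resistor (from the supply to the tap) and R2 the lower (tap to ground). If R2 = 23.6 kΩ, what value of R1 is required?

R1 ≈ 7.68 kΩ

Required fraction k = V_out/V_in = 0.7545.
R1 = R2·(1/k − 1) = 23.6 × 0.3254 = 7.680 kΩ.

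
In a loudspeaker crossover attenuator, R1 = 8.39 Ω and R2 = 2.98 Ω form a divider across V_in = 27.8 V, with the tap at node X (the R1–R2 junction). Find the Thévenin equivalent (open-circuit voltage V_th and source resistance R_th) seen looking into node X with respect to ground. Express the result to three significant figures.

With X open, the divider is unloaded: V_th = 27.8 × 2.98/11.37 = 7.286 V.
Zeroing V_in shorts the top of R1 to ground, so R_th = R1 ‖ R2 = 2.199 Ω.

V_th ≈ 7.29 V, R_th ≈ 2.20 Ω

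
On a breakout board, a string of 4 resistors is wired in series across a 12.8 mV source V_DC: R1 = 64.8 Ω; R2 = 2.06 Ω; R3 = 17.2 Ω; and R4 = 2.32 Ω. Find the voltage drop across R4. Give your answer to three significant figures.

V ≈ 0.344 mV

Total series resistance ΣR = 64.8 + 2.06 + 17.2 + 2.32 = 86.38 Ω.
Voltage divider: V = V_DC · (2.320 / 86.38) = 12.8 × 0.02686 = 0.3438 mV.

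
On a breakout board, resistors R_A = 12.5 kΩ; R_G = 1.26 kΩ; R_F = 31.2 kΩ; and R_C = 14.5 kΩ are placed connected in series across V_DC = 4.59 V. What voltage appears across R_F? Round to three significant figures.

V ≈ 2.41 V

Total series resistance ΣR = 12.5 + 1.26 + 31.2 + 14.5 = 59.46 kΩ.
By the voltage-divider rule, V = 4.59 × 31.20/59.46 = 2.408 V.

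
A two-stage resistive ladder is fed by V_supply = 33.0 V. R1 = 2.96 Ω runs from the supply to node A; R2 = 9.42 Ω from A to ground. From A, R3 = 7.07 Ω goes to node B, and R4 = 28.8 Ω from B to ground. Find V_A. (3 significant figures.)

Looking into the second stage from A: R3 + R4 = 35.87 Ω appears in parallel with R2.
Effective lower resistance at A: R2 ‖ 35.87 = 7.461 Ω.
So V_A = 33.0 × 0.7160 = 23.63 V.

V_A ≈ 23.6 V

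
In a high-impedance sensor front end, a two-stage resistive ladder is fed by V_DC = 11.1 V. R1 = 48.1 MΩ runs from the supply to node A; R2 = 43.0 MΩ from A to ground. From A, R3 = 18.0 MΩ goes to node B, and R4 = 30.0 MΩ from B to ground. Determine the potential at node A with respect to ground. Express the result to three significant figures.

The second stage (R3 + R4 = 48.00 MΩ) loads node A in parallel with R2.
Effective lower resistance at A: R2 ‖ 48.00 = 22.68 MΩ.
So V_A = 11.1 × 0.3204 = 3.557 V.

V_A ≈ 3.56 V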